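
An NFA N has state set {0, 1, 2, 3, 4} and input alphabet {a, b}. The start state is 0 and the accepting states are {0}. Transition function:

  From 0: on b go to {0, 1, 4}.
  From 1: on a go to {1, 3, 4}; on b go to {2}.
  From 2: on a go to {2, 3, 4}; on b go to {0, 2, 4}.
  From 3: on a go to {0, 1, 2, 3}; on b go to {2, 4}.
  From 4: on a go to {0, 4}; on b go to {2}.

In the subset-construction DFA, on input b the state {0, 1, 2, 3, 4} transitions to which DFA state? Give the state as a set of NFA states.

δ(0,b) = {0, 1, 4}; δ(1,b) = {2}; δ(2,b) = {0, 2, 4}; δ(3,b) = {2, 4}; δ(4,b) = {2}.
Union: {0, 1, 2, 4}.

{0, 1, 2, 4}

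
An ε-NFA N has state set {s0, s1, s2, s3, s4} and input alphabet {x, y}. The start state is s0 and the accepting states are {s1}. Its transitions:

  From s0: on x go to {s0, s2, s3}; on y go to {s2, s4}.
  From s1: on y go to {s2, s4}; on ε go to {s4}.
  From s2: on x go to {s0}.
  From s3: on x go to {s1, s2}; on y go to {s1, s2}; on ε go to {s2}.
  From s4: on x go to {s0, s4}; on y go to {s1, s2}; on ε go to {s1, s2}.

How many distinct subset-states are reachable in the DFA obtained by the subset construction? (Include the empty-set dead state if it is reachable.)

5

Start state of the DFA: {s0} (ε-closure of the NFA start).
{s0} --x--> {s0, s2, s3}  [new]
{s0} --y--> {s1, s2, s4}  [new]
{s0, s2, s3} --x--> {s0, s1, s2, s3, s4}  [new]
{s0, s2, s3} --y--> {s1, s2, s4}  [seen]
{s1, s2, s4} --x--> {s0, s1, s2, s4}  [new]
{s1, s2, s4} --y--> {s1, s2, s4}  [seen]
{s0, s1, s2, s3, s4} --x--> {s0, s1, s2, s3, s4}  [seen]
{s0, s1, s2, s3, s4} --y--> {s1, s2, s4}  [seen]
{s0, s1, s2, s4} --x--> {s0, s1, s2, s3, s4}  [seen]
{s0, s1, s2, s4} --y--> {s1, s2, s4}  [seen]
Reachable DFA states: {s0}, {s0, s2, s3}, {s1, s2, s4}, {s0, s1, s2, s3, s4}, {s0, s1, s2, s4}.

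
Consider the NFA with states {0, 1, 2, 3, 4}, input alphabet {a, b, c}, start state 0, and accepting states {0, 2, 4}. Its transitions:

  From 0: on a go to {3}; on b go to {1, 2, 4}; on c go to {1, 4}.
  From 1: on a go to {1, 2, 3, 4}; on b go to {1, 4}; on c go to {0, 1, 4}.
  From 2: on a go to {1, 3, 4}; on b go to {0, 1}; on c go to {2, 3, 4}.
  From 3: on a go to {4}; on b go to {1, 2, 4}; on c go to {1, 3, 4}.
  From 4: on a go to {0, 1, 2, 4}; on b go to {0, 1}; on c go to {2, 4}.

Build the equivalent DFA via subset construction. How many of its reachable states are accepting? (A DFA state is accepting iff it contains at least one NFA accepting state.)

12

Start state of the DFA: {0}.
{0} --a--> {3}  [new]
{0} --b--> {1, 2, 4}  [new]
{0} --c--> {1, 4}  [new]
{3} --a--> {4}  [new]
{3} --b--> {1, 2, 4}  [seen]
{3} --c--> {1, 3, 4}  [new]
{1, 2, 4} --a--> {0, 1, 2, 3, 4}  [new]
{1, 2, 4} --b--> {0, 1, 4}  [new]
{1, 2, 4} --c--> {0, 1, 2, 3, 4}  [seen]
{1, 4} --a--> {0, 1, 2, 3, 4}  [seen]
{1, 4} --b--> {0, 1, 4}  [seen]
{1, 4} --c--> {0, 1, 2, 4}  [new]
{4} --a--> {0, 1, 2, 4}  [seen]
{4} --b--> {0, 1}  [new]
{4} --c--> {2, 4}  [new]
{1, 3, 4} --a--> {0, 1, 2, 3, 4}  [seen]
{1, 3, 4} --b--> {0, 1, 2, 4}  [seen]
{1, 3, 4} --c--> {0, 1, 2, 3, 4}  [seen]
{0, 1, 2, 3, 4} --a--> {0, 1, 2, 3, 4}  [seen]
{0, 1, 2, 3, 4} --b--> {0, 1, 2, 4}  [seen]
{0, 1, 2, 3, 4} --c--> {0, 1, 2, 3, 4}  [seen]
{0, 1, 4} --a--> {0, 1, 2, 3, 4}  [seen]
{0, 1, 4} --b--> {0, 1, 2, 4}  [seen]
{0, 1, 4} --c--> {0, 1, 2, 4}  [seen]
{0, 1, 2, 4} --a--> {0, 1, 2, 3, 4}  [seen]
{0, 1, 2, 4} --b--> {0, 1, 2, 4}  [seen]
{0, 1, 2, 4} --c--> {0, 1, 2, 3, 4}  [seen]
{0, 1} --a--> {1, 2, 3, 4}  [new]
{0, 1} --b--> {1, 2, 4}  [seen]
{0, 1} --c--> {0, 1, 4}  [seen]
{2, 4} --a--> {0, 1, 2, 3, 4}  [seen]
{2, 4} --b--> {0, 1}  [seen]
{2, 4} --c--> {2, 3, 4}  [new]
{1, 2, 3, 4} --a--> {0, 1, 2, 3, 4}  [seen]
{1, 2, 3, 4} --b--> {0, 1, 2, 4}  [seen]
{1, 2, 3, 4} --c--> {0, 1, 2, 3, 4}  [seen]
{2, 3, 4} --a--> {0, 1, 2, 3, 4}  [seen]
{2, 3, 4} --b--> {0, 1, 2, 4}  [seen]
{2, 3, 4} --c--> {1, 2, 3, 4}  [seen]
Reachable DFA states: {0}, {3}, {1, 2, 4}, {1, 4}, {4}, {1, 3, 4}, {0, 1, 2, 3, 4}, {0, 1, 4}, {0, 1, 2, 4}, {0, 1}, {2, 4}, {1, 2, 3, 4}, {2, 3, 4}.
Accepting DFA states (contain an NFA accepting state): {0}, {1, 2, 4}, {1, 4}, {4}, {1, 3, 4}, {0, 1, 2, 3, 4}, {0, 1, 4}, {0, 1, 2, 4}, {0, 1}, {2, 4}, {1, 2, 3, 4}, {2, 3, 4}.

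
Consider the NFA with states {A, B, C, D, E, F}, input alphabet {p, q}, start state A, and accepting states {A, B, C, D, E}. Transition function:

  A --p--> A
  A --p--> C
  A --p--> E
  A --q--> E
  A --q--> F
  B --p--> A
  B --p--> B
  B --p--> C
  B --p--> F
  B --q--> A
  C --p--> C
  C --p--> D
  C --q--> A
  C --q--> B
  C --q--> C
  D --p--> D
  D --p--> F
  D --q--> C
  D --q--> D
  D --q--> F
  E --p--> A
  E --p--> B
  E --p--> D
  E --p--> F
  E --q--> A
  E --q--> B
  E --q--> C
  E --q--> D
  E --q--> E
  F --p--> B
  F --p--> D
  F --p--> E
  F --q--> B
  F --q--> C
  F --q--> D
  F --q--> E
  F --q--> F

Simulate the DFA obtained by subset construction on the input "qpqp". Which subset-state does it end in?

{A, B, C, D, E, F}

Start: {A}.
δ(A,q) = {E, F}.
Union: {E, F}.
After q: {E, F}.
δ(E,p) = {A, B, D, F}; δ(F,p) = {B, D, E}.
Union: {A, B, D, E, F}.
After p: {A, B, D, E, F}.
δ(A,q) = {E, F}; δ(B,q) = {A}; δ(D,q) = {C, D, F}; δ(E,q) = {A, B, C, D, E}; δ(F,q) = {B, C, D, E, F}.
Union: {A, B, C, D, E, F}.
After q: {A, B, C, D, E, F}.
δ(A,p) = {A, C, E}; δ(B,p) = {A, B, C, F}; δ(C,p) = {C, D}; δ(D,p) = {D, F}; δ(E,p) = {A, B, D, F}; δ(F,p) = {B, D, E}.
Union: {A, B, C, D, E, F}.
After p: {A, B, C, D, E, F}.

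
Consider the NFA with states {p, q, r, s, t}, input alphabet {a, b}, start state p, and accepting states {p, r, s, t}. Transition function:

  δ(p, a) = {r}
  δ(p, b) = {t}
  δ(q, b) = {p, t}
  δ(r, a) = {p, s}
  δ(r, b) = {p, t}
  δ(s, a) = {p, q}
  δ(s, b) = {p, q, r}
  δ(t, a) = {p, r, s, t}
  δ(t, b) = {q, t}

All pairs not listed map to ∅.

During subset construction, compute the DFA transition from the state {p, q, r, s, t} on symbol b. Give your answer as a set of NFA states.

δ(p,b) = {t}; δ(q,b) = {p, t}; δ(r,b) = {p, t}; δ(s,b) = {p, q, r}; δ(t,b) = {q, t}.
Union: {p, q, r, t}.

{p, q, r, t}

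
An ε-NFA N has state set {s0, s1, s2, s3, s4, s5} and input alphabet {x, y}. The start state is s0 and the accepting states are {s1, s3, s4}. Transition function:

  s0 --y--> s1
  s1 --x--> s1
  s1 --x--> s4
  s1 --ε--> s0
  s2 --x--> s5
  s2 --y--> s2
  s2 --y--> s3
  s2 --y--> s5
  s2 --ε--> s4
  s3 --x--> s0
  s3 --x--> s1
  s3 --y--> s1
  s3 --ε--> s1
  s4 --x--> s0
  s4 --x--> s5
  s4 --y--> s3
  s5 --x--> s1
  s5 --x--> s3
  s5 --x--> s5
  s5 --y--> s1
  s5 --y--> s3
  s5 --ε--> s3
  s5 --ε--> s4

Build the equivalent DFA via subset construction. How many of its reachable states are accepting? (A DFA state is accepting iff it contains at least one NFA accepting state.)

Start state of the DFA: {s0} (ε-closure of the NFA start).
{s0} --x--> ∅  [new]
{s0} --y--> {s0, s1}  [new]
∅ --x--> ∅  [seen]
∅ --y--> ∅  [seen]
{s0, s1} --x--> {s0, s1, s4}  [new]
{s0, s1} --y--> {s0, s1}  [seen]
{s0, s1, s4} --x--> {s0, s1, s3, s4, s5}  [new]
{s0, s1, s4} --y--> {s0, s1, s3}  [new]
{s0, s1, s3, s4, s5} --x--> {s0, s1, s3, s4, s5}  [seen]
{s0, s1, s3, s4, s5} --y--> {s0, s1, s3}  [seen]
{s0, s1, s3} --x--> {s0, s1, s4}  [seen]
{s0, s1, s3} --y--> {s0, s1}  [seen]
Reachable DFA states: {s0}, ∅, {s0, s1}, {s0, s1, s4}, {s0, s1, s3, s4, s5}, {s0, s1, s3}.
Accepting DFA states (contain an NFA accepting state): {s0, s1}, {s0, s1, s4}, {s0, s1, s3, s4, s5}, {s0, s1, s3}.

4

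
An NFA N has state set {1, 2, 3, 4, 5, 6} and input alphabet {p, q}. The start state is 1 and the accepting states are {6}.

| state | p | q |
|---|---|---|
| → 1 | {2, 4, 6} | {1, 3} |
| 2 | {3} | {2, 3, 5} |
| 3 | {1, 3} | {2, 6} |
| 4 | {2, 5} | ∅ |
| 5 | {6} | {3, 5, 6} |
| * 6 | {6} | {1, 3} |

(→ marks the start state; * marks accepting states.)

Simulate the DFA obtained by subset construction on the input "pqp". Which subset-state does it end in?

Start: {1}.
δ(1,p) = {2, 4, 6}.
Union: {2, 4, 6}.
After p: {2, 4, 6}.
δ(2,q) = {2, 3, 5}; δ(4,q) = ∅; δ(6,q) = {1, 3}.
Union: {1, 2, 3, 5}.
After q: {1, 2, 3, 5}.
δ(1,p) = {2, 4, 6}; δ(2,p) = {3}; δ(3,p) = {1, 3}; δ(5,p) = {6}.
Union: {1, 2, 3, 4, 6}.
After p: {1, 2, 3, 4, 6}.

{1, 2, 3, 4, 6}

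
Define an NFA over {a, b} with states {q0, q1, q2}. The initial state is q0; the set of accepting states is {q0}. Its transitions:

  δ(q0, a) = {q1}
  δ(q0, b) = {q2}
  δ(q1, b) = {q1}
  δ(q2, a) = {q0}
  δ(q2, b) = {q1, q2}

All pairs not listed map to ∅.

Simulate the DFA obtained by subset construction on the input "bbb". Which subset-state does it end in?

{q1, q2}

Start: {q0}.
δ(q0,b) = {q2}.
Union: {q2}.
After b: {q2}.
δ(q2,b) = {q1, q2}.
Union: {q1, q2}.
After b: {q1, q2}.
δ(q1,b) = {q1}; δ(q2,b) = {q1, q2}.
Union: {q1, q2}.
After b: {q1, q2}.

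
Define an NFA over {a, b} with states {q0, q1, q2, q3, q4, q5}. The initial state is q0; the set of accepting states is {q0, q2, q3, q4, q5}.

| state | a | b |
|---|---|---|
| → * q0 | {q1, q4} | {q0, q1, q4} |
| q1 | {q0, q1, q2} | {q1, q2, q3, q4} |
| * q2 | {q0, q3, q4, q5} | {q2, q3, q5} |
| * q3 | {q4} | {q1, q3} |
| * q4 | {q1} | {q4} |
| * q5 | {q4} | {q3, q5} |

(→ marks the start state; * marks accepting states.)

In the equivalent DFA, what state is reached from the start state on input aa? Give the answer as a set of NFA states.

{q0, q1, q2}

Start: {q0}.
δ(q0,a) = {q1, q4}.
Union: {q1, q4}.
After a: {q1, q4}.
δ(q1,a) = {q0, q1, q2}; δ(q4,a) = {q1}.
Union: {q0, q1, q2}.
After a: {q0, q1, q2}.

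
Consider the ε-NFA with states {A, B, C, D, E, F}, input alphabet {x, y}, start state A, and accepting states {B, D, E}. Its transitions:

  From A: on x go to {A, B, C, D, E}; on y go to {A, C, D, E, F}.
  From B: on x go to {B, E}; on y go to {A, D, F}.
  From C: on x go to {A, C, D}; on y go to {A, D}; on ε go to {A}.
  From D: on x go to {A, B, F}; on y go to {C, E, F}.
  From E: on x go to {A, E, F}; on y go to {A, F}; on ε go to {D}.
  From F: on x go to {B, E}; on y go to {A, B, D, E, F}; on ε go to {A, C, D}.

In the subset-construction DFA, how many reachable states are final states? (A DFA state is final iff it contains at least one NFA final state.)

3

Start state of the DFA: {A} (ε-closure of the NFA start).
{A} --x--> {A, B, C, D, E}  [new]
{A} --y--> {A, C, D, E, F}  [new]
{A, B, C, D, E} --x--> {A, B, C, D, E, F}  [new]
{A, B, C, D, E} --y--> {A, C, D, E, F}  [seen]
{A, C, D, E, F} --x--> {A, B, C, D, E, F}  [seen]
{A, C, D, E, F} --y--> {A, B, C, D, E, F}  [seen]
{A, B, C, D, E, F} --x--> {A, B, C, D, E, F}  [seen]
{A, B, C, D, E, F} --y--> {A, B, C, D, E, F}  [seen]
Reachable DFA states: {A}, {A, B, C, D, E}, {A, C, D, E, F}, {A, B, C, D, E, F}.
Accepting DFA states (contain an NFA accepting state): {A, B, C, D, E}, {A, C, D, E, F}, {A, B, C, D, E, F}.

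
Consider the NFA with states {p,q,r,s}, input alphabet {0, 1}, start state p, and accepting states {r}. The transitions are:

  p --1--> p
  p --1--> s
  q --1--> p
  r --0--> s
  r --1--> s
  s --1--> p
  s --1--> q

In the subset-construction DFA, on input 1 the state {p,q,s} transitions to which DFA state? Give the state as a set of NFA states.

δ(p,1) = {p,s}; δ(q,1) = {p}; δ(s,1) = {p,q}.
Union: {p,q,s}.

{p,q,s}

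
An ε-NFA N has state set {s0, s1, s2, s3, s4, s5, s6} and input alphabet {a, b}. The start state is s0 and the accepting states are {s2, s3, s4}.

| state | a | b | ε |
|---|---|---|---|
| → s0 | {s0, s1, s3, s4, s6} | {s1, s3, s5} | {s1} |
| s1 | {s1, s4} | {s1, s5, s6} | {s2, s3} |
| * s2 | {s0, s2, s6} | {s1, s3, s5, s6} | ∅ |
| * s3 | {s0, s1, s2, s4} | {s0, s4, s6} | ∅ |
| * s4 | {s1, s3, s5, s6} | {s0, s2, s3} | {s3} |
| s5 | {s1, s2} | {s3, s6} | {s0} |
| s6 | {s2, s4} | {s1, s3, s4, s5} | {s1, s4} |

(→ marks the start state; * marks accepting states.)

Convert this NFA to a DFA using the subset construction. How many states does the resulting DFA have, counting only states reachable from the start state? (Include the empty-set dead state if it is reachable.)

3

Start state of the DFA: {s0, s1, s2, s3} (ε-closure of the NFA start).
{s0, s1, s2, s3} --a--> {s0, s1, s2, s3, s4, s6}  [new]
{s0, s1, s2, s3} --b--> {s0, s1, s2, s3, s4, s5, s6}  [new]
{s0, s1, s2, s3, s4, s6} --a--> {s0, s1, s2, s3, s4, s5, s6}  [seen]
{s0, s1, s2, s3, s4, s6} --b--> {s0, s1, s2, s3, s4, s5, s6}  [seen]
{s0, s1, s2, s3, s4, s5, s6} --a--> {s0, s1, s2, s3, s4, s5, s6}  [seen]
{s0, s1, s2, s3, s4, s5, s6} --b--> {s0, s1, s2, s3, s4, s5, s6}  [seen]
Reachable DFA states: {s0, s1, s2, s3}, {s0, s1, s2, s3, s4, s6}, {s0, s1, s2, s3, s4, s5, s6}.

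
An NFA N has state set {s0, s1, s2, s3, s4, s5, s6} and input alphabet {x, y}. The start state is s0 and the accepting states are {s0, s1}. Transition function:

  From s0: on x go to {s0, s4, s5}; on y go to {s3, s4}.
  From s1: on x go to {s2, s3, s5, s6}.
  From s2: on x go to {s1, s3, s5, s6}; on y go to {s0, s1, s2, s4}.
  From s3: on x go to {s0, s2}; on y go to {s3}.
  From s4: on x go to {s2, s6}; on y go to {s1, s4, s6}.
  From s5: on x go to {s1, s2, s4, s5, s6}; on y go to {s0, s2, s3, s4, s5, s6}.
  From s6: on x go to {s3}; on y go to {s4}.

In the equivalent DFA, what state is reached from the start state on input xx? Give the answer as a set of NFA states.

Start: {s0}.
δ(s0,x) = {s0, s4, s5}.
Union: {s0, s4, s5}.
After x: {s0, s4, s5}.
δ(s0,x) = {s0, s4, s5}; δ(s4,x) = {s2, s6}; δ(s5,x) = {s1, s2, s4, s5, s6}.
Union: {s0, s1, s2, s4, s5, s6}.
After x: {s0, s1, s2, s4, s5, s6}.

{s0, s1, s2, s4, s5, s6}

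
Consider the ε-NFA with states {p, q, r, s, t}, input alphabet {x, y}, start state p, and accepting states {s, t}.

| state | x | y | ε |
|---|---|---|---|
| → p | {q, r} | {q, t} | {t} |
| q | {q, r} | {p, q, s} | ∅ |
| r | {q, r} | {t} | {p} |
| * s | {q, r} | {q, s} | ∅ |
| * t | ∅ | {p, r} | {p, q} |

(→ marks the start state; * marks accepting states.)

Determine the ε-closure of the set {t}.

Begin with {t}.
t →ε {p, q}; add p, q.
ε-closure = {p, q, t}.

{p, q, t}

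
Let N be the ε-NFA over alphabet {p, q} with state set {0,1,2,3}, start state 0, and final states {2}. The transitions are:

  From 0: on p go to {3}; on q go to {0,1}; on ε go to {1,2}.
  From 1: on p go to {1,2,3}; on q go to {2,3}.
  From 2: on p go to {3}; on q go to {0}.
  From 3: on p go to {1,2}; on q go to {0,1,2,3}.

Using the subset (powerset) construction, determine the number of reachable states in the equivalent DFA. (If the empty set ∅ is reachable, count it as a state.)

3

Start state of the DFA: {0,1,2} (ε-closure of the NFA start).
{0,1,2} --p--> {1,2,3}  [new]
{0,1,2} --q--> {0,1,2,3}  [new]
{1,2,3} --p--> {1,2,3}  [seen]
{1,2,3} --q--> {0,1,2,3}  [seen]
{0,1,2,3} --p--> {1,2,3}  [seen]
{0,1,2,3} --q--> {0,1,2,3}  [seen]
Reachable DFA states: {0,1,2}, {1,2,3}, {0,1,2,3}.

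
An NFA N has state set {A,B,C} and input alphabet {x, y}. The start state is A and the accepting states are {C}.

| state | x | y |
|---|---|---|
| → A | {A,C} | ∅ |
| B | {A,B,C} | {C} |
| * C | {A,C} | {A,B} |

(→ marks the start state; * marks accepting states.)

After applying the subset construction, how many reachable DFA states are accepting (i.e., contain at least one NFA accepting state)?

3

Start state of the DFA: {A}.
{A} --x--> {A,C}  [new]
{A} --y--> ∅  [new]
{A,C} --x--> {A,C}  [seen]
{A,C} --y--> {A,B}  [new]
∅ --x--> ∅  [seen]
∅ --y--> ∅  [seen]
{A,B} --x--> {A,B,C}  [new]
{A,B} --y--> {C}  [new]
{A,B,C} --x--> {A,B,C}  [seen]
{A,B,C} --y--> {A,B,C}  [seen]
{C} --x--> {A,C}  [seen]
{C} --y--> {A,B}  [seen]
Reachable DFA states: {A}, {A,C}, ∅, {A,B}, {A,B,C}, {C}.
Accepting DFA states (contain an NFA accepting state): {A,C}, {A,B,C}, {C}.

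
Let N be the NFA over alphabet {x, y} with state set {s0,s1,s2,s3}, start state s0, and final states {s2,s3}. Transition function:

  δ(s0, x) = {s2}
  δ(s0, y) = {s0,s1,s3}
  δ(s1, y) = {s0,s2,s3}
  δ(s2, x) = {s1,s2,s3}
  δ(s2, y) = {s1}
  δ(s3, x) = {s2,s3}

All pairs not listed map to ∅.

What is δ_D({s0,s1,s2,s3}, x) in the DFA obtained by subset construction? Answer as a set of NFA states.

{s1,s2,s3}

δ(s0,x) = {s2}; δ(s1,x) = ∅; δ(s2,x) = {s1,s2,s3}; δ(s3,x) = {s2,s3}.
Union: {s1,s2,s3}.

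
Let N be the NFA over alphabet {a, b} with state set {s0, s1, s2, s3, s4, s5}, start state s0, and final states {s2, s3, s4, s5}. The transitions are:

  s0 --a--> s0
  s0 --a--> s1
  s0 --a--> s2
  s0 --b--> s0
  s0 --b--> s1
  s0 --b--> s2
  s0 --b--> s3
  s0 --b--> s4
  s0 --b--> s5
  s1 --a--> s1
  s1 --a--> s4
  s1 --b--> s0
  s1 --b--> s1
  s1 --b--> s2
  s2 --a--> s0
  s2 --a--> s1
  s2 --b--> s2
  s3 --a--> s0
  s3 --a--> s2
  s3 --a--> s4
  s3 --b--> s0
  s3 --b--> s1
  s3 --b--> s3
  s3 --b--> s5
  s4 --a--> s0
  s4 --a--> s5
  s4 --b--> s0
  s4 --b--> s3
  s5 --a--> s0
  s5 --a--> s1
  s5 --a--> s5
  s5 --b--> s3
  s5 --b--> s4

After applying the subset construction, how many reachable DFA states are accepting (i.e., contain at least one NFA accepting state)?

Start state of the DFA: {s0}.
{s0} --a--> {s0, s1, s2}  [new]
{s0} --b--> {s0, s1, s2, s3, s4, s5}  [new]
{s0, s1, s2} --a--> {s0, s1, s2, s4}  [new]
{s0, s1, s2} --b--> {s0, s1, s2, s3, s4, s5}  [seen]
{s0, s1, s2, s3, s4, s5} --a--> {s0, s1, s2, s4, s5}  [new]
{s0, s1, s2, s3, s4, s5} --b--> {s0, s1, s2, s3, s4, s5}  [seen]
{s0, s1, s2, s4} --a--> {s0, s1, s2, s4, s5}  [seen]
{s0, s1, s2, s4} --b--> {s0, s1, s2, s3, s4, s5}  [seen]
{s0, s1, s2, s4, s5} --a--> {s0, s1, s2, s4, s5}  [seen]
{s0, s1, s2, s4, s5} --b--> {s0, s1, s2, s3, s4, s5}  [seen]
Reachable DFA states: {s0}, {s0, s1, s2}, {s0, s1, s2, s3, s4, s5}, {s0, s1, s2, s4}, {s0, s1, s2, s4, s5}.
Accepting DFA states (contain an NFA accepting state): {s0, s1, s2}, {s0, s1, s2, s3, s4, s5}, {s0, s1, s2, s4}, {s0, s1, s2, s4, s5}.

4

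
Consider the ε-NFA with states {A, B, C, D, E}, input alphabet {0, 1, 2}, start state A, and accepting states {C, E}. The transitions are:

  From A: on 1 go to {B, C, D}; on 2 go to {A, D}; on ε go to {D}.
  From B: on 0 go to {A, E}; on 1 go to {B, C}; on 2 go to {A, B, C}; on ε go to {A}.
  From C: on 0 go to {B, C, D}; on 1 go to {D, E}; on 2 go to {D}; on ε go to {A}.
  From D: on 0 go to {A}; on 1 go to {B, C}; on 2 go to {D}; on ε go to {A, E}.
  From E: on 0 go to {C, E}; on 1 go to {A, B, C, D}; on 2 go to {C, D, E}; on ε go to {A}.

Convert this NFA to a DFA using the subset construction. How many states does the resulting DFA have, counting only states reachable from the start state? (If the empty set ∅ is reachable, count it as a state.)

Start state of the DFA: {A, D, E} (ε-closure of the NFA start).
{A, D, E} --0--> {A, C, D, E}  [new]
{A, D, E} --1--> {A, B, C, D, E}  [new]
{A, D, E} --2--> {A, C, D, E}  [seen]
{A, C, D, E} --0--> {A, B, C, D, E}  [seen]
{A, C, D, E} --1--> {A, B, C, D, E}  [seen]
{A, C, D, E} --2--> {A, C, D, E}  [seen]
{A, B, C, D, E} --0--> {A, B, C, D, E}  [seen]
{A, B, C, D, E} --1--> {A, B, C, D, E}  [seen]
{A, B, C, D, E} --2--> {A, B, C, D, E}  [seen]
Reachable DFA states: {A, D, E}, {A, C, D, E}, {A, B, C, D, E}.

3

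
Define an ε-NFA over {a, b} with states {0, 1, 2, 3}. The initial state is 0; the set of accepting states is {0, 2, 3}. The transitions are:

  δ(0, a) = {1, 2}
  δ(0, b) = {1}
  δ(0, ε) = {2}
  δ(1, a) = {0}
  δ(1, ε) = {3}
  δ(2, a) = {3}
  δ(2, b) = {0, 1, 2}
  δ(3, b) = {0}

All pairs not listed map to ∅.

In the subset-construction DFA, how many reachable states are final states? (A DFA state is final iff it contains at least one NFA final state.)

4

Start state of the DFA: {0, 2} (ε-closure of the NFA start).
{0, 2} --a--> {1, 2, 3}  [new]
{0, 2} --b--> {0, 1, 2, 3}  [new]
{1, 2, 3} --a--> {0, 2, 3}  [new]
{1, 2, 3} --b--> {0, 1, 2, 3}  [seen]
{0, 1, 2, 3} --a--> {0, 1, 2, 3}  [seen]
{0, 1, 2, 3} --b--> {0, 1, 2, 3}  [seen]
{0, 2, 3} --a--> {1, 2, 3}  [seen]
{0, 2, 3} --b--> {0, 1, 2, 3}  [seen]
Reachable DFA states: {0, 2}, {1, 2, 3}, {0, 1, 2, 3}, {0, 2, 3}.
Accepting DFA states (contain an NFA accepting state): {0, 2}, {1, 2, 3}, {0, 1, 2, 3}, {0, 2, 3}.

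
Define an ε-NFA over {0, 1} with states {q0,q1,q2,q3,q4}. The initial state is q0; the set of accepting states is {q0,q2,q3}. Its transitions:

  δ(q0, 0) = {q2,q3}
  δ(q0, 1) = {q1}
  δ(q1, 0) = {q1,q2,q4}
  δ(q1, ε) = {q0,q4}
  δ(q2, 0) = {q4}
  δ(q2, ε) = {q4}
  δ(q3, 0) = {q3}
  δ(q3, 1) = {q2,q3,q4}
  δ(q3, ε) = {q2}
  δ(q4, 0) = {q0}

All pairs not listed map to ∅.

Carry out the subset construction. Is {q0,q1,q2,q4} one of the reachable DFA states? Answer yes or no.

no

Start state of the DFA: {q0} (ε-closure of the NFA start).
{q0} --0--> {q2,q3,q4}  [new]
{q0} --1--> {q0,q1,q4}  [new]
{q2,q3,q4} --0--> {q0,q2,q3,q4}  [new]
{q2,q3,q4} --1--> {q2,q3,q4}  [seen]
{q0,q1,q4} --0--> {q0,q1,q2,q3,q4}  [new]
{q0,q1,q4} --1--> {q0,q1,q4}  [seen]
{q0,q2,q3,q4} --0--> {q0,q2,q3,q4}  [seen]
{q0,q2,q3,q4} --1--> {q0,q1,q2,q3,q4}  [seen]
{q0,q1,q2,q3,q4} --0--> {q0,q1,q2,q3,q4}  [seen]
{q0,q1,q2,q3,q4} --1--> {q0,q1,q2,q3,q4}  [seen]
Reachable DFA states: {q0}, {q2,q3,q4}, {q0,q1,q4}, {q0,q2,q3,q4}, {q0,q1,q2,q3,q4}.
{q0,q1,q2,q4} is not among them.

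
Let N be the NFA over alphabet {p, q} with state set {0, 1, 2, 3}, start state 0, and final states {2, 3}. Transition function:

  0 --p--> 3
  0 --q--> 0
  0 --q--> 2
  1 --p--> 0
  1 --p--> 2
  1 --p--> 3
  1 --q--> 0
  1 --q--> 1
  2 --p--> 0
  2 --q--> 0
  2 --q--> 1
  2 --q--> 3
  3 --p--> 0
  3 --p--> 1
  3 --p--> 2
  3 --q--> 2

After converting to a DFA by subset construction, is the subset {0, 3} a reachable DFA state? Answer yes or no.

Start state of the DFA: {0}.
{0} --p--> {3}  [new]
{0} --q--> {0, 2}  [new]
{3} --p--> {0, 1, 2}  [new]
{3} --q--> {2}  [new]
{0, 2} --p--> {0, 3}  [new]
{0, 2} --q--> {0, 1, 2, 3}  [new]
{0, 1, 2} --p--> {0, 2, 3}  [new]
{0, 1, 2} --q--> {0, 1, 2, 3}  [seen]
{2} --p--> {0}  [seen]
{2} --q--> {0, 1, 3}  [new]
{0, 3} --p--> {0, 1, 2, 3}  [seen]
{0, 3} --q--> {0, 2}  [seen]
{0, 1, 2, 3} --p--> {0, 1, 2, 3}  [seen]
{0, 1, 2, 3} --q--> {0, 1, 2, 3}  [seen]
{0, 2, 3} --p--> {0, 1, 2, 3}  [seen]
{0, 2, 3} --q--> {0, 1, 2, 3}  [seen]
{0, 1, 3} --p--> {0, 1, 2, 3}  [seen]
{0, 1, 3} --q--> {0, 1, 2}  [seen]
Reachable DFA states: {0}, {3}, {0, 2}, {0, 1, 2}, {2}, {0, 3}, {0, 1, 2, 3}, {0, 2, 3}, {0, 1, 3}.
{0, 3} is among them.

yes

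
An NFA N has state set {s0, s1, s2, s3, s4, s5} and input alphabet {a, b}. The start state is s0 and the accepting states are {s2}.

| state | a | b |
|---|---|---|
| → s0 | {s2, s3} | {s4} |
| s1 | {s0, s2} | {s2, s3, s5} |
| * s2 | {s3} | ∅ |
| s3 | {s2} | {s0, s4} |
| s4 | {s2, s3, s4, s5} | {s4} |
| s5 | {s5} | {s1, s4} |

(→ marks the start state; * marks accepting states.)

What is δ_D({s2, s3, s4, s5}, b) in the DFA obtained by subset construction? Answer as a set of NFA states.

δ(s2,b) = ∅; δ(s3,b) = {s0, s4}; δ(s4,b) = {s4}; δ(s5,b) = {s1, s4}.
Union: {s0, s1, s4}.

{s0, s1, s4}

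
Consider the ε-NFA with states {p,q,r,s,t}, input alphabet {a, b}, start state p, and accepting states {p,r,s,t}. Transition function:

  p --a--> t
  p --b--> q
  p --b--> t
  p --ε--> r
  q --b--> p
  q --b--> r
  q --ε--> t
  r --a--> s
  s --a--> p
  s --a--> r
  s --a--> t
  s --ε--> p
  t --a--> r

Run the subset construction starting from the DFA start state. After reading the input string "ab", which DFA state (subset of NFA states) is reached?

{q,t}

Start: {p,r}.
δ(p,a) = {t}; δ(r,a) = {s}.
Union: {s,t}.
ε-closure gives {p,r,s,t}.
After a: {p,r,s,t}.
δ(p,b) = {q,t}; δ(r,b) = ∅; δ(s,b) = ∅; δ(t,b) = ∅.
Union: {q,t}.
After b: {q,t}.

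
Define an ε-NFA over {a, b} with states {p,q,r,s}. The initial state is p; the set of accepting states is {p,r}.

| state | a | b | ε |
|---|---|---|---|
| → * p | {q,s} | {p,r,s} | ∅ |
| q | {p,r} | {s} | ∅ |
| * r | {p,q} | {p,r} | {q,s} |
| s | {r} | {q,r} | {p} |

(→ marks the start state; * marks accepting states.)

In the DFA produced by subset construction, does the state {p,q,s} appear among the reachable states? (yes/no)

Start state of the DFA: {p} (ε-closure of the NFA start).
{p} --a--> {p,q,s}  [new]
{p} --b--> {p,q,r,s}  [new]
{p,q,s} --a--> {p,q,r,s}  [seen]
{p,q,s} --b--> {p,q,r,s}  [seen]
{p,q,r,s} --a--> {p,q,r,s}  [seen]
{p,q,r,s} --b--> {p,q,r,s}  [seen]
Reachable DFA states: {p}, {p,q,s}, {p,q,r,s}.
{p,q,s} is among them.

yes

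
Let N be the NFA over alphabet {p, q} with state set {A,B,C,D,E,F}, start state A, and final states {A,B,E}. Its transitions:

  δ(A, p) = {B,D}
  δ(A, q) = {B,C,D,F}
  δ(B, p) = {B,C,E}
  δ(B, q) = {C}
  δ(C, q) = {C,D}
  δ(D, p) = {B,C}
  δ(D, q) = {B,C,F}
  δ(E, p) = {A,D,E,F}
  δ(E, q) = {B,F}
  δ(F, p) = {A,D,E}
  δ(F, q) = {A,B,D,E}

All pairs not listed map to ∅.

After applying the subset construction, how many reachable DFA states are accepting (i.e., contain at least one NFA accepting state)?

Start state of the DFA: {A}.
{A} --p--> {B,D}  [new]
{A} --q--> {B,C,D,F}  [new]
{B,D} --p--> {B,C,E}  [new]
{B,D} --q--> {B,C,F}  [new]
{B,C,D,F} --p--> {A,B,C,D,E}  [new]
{B,C,D,F} --q--> {A,B,C,D,E,F}  [new]
{B,C,E} --p--> {A,B,C,D,E,F}  [seen]
{B,C,E} --q--> {B,C,D,F}  [seen]
{B,C,F} --p--> {A,B,C,D,E}  [seen]
{B,C,F} --q--> {A,B,C,D,E}  [seen]
{A,B,C,D,E} --p--> {A,B,C,D,E,F}  [seen]
{A,B,C,D,E} --q--> {B,C,D,F}  [seen]
{A,B,C,D,E,F} --p--> {A,B,C,D,E,F}  [seen]
{A,B,C,D,E,F} --q--> {A,B,C,D,E,F}  [seen]
Reachable DFA states: {A}, {B,D}, {B,C,D,F}, {B,C,E}, {B,C,F}, {A,B,C,D,E}, {A,B,C,D,E,F}.
Accepting DFA states (contain an NFA accepting state): {A}, {B,D}, {B,C,D,F}, {B,C,E}, {B,C,F}, {A,B,C,D,E}, {A,B,C,D,E,F}.

7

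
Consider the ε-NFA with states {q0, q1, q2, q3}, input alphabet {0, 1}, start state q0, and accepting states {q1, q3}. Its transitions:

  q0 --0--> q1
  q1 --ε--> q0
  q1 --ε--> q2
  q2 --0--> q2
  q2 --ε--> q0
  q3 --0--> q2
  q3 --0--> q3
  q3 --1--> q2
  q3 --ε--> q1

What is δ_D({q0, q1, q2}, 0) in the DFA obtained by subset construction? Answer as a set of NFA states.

{q0, q1, q2}

δ(q0,0) = {q1}; δ(q1,0) = ∅; δ(q2,0) = {q2}.
Union: {q1, q2}.
ε-closure gives {q0, q1, q2}.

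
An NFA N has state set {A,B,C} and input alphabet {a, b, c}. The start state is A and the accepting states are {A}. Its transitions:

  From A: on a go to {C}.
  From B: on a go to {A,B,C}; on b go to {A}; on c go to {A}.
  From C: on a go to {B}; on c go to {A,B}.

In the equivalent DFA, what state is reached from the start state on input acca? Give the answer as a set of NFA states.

{C}

Start: {A}.
δ(A,a) = {C}.
Union: {C}.
After a: {C}.
δ(C,c) = {A,B}.
Union: {A,B}.
After c: {A,B}.
δ(A,c) = ∅; δ(B,c) = {A}.
Union: {A}.
After c: {A}.
δ(A,a) = {C}.
Union: {C}.
After a: {C}.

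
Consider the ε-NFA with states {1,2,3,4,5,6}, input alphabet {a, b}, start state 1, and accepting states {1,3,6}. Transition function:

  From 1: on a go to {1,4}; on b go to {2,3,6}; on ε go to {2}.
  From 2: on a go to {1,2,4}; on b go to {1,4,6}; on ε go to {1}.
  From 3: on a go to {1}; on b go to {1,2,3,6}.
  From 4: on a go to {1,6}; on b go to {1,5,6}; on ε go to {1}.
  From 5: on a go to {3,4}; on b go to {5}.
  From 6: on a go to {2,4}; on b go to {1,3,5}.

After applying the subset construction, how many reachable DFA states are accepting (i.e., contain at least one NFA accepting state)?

5

Start state of the DFA: {1,2} (ε-closure of the NFA start).
{1,2} --a--> {1,2,4}  [new]
{1,2} --b--> {1,2,3,4,6}  [new]
{1,2,4} --a--> {1,2,4,6}  [new]
{1,2,4} --b--> {1,2,3,4,5,6}  [new]
{1,2,3,4,6} --a--> {1,2,4,6}  [seen]
{1,2,3,4,6} --b--> {1,2,3,4,5,6}  [seen]
{1,2,4,6} --a--> {1,2,4,6}  [seen]
{1,2,4,6} --b--> {1,2,3,4,5,6}  [seen]
{1,2,3,4,5,6} --a--> {1,2,3,4,6}  [seen]
{1,2,3,4,5,6} --b--> {1,2,3,4,5,6}  [seen]
Reachable DFA states: {1,2}, {1,2,4}, {1,2,3,4,6}, {1,2,4,6}, {1,2,3,4,5,6}.
Accepting DFA states (contain an NFA accepting state): {1,2}, {1,2,4}, {1,2,3,4,6}, {1,2,4,6}, {1,2,3,4,5,6}.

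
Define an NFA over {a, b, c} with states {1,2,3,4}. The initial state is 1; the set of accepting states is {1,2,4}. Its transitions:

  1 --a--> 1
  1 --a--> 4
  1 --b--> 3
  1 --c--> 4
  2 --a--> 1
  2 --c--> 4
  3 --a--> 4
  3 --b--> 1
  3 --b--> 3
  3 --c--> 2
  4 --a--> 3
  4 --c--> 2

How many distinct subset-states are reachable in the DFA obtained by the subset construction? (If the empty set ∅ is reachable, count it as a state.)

Start state of the DFA: {1}.
{1} --a--> {1,4}  [new]
{1} --b--> {3}  [new]
{1} --c--> {4}  [new]
{1,4} --a--> {1,3,4}  [new]
{1,4} --b--> {3}  [seen]
{1,4} --c--> {2,4}  [new]
{3} --a--> {4}  [seen]
{3} --b--> {1,3}  [new]
{3} --c--> {2}  [new]
{4} --a--> {3}  [seen]
{4} --b--> ∅  [new]
{4} --c--> {2}  [seen]
{1,3,4} --a--> {1,3,4}  [seen]
{1,3,4} --b--> {1,3}  [seen]
{1,3,4} --c--> {2,4}  [seen]
{2,4} --a--> {1,3}  [seen]
{2,4} --b--> ∅  [seen]
{2,4} --c--> {2,4}  [seen]
{1,3} --a--> {1,4}  [seen]
{1,3} --b--> {1,3}  [seen]
{1,3} --c--> {2,4}  [seen]
{2} --a--> {1}  [seen]
{2} --b--> ∅  [seen]
{2} --c--> {4}  [seen]
∅ --a--> ∅  [seen]
∅ --b--> ∅  [seen]
∅ --c--> ∅  [seen]
Reachable DFA states: {1}, {1,4}, {3}, {4}, {1,3,4}, {2,4}, {1,3}, {2}, ∅.

9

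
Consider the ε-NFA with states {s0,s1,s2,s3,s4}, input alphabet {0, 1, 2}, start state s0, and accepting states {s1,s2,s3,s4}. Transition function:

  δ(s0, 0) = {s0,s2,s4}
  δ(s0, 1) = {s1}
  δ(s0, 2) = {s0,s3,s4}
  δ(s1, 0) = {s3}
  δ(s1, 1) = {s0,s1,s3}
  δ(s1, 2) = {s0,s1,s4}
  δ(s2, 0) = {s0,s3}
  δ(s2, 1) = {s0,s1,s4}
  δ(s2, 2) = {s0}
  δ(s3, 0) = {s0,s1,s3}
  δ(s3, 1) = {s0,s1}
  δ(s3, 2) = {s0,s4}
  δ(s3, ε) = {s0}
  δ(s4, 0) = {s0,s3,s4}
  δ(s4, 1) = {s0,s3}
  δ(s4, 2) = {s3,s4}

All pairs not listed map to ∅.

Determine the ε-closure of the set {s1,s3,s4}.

Begin with {s1,s3,s4}.
s3 →ε {s0}; add s0.
ε-closure = {s0,s1,s3,s4}.

{s0,s1,s3,s4}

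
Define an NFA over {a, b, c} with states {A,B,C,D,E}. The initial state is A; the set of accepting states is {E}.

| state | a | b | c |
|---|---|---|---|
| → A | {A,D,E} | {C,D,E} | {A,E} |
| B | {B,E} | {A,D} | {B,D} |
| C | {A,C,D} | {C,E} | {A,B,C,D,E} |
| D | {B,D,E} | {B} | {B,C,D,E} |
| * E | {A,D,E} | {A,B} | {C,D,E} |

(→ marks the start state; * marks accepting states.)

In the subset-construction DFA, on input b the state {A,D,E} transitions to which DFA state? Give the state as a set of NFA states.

{A,B,C,D,E}

δ(A,b) = {C,D,E}; δ(D,b) = {B}; δ(E,b) = {A,B}.
Union: {A,B,C,D,E}.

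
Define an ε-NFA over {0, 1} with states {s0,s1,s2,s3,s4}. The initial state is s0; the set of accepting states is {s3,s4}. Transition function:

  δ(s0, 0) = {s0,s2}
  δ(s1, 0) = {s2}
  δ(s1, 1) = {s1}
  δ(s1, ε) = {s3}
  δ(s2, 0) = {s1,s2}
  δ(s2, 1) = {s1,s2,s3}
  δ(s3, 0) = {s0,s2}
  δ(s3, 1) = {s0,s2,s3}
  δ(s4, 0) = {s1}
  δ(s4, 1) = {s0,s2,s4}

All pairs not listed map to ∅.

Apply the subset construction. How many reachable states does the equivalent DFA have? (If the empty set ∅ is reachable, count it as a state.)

Start state of the DFA: {s0} (ε-closure of the NFA start).
{s0} --0--> {s0,s2}  [new]
{s0} --1--> ∅  [new]
{s0,s2} --0--> {s0,s1,s2,s3}  [new]
{s0,s2} --1--> {s1,s2,s3}  [new]
∅ --0--> ∅  [seen]
∅ --1--> ∅  [seen]
{s0,s1,s2,s3} --0--> {s0,s1,s2,s3}  [seen]
{s0,s1,s2,s3} --1--> {s0,s1,s2,s3}  [seen]
{s1,s2,s3} --0--> {s0,s1,s2,s3}  [seen]
{s1,s2,s3} --1--> {s0,s1,s2,s3}  [seen]
Reachable DFA states: {s0}, {s0,s2}, ∅, {s0,s1,s2,s3}, {s1,s2,s3}.

5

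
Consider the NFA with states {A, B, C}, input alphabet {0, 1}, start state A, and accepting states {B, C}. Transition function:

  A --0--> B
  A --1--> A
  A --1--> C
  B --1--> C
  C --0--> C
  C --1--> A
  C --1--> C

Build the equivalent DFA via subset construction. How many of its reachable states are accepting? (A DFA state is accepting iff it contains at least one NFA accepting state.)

4

Start state of the DFA: {A}.
{A} --0--> {B}  [new]
{A} --1--> {A, C}  [new]
{B} --0--> ∅  [new]
{B} --1--> {C}  [new]
{A, C} --0--> {B, C}  [new]
{A, C} --1--> {A, C}  [seen]
∅ --0--> ∅  [seen]
∅ --1--> ∅  [seen]
{C} --0--> {C}  [seen]
{C} --1--> {A, C}  [seen]
{B, C} --0--> {C}  [seen]
{B, C} --1--> {A, C}  [seen]
Reachable DFA states: {A}, {B}, {A, C}, ∅, {C}, {B, C}.
Accepting DFA states (contain an NFA accepting state): {B}, {A, C}, {C}, {B, C}.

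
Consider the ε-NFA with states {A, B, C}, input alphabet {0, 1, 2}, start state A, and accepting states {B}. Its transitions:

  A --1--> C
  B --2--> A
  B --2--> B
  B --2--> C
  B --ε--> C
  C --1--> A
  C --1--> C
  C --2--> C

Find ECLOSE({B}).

Begin with {B}.
B →ε {C}; add C.
ε-closure = {B, C}.

{B, C}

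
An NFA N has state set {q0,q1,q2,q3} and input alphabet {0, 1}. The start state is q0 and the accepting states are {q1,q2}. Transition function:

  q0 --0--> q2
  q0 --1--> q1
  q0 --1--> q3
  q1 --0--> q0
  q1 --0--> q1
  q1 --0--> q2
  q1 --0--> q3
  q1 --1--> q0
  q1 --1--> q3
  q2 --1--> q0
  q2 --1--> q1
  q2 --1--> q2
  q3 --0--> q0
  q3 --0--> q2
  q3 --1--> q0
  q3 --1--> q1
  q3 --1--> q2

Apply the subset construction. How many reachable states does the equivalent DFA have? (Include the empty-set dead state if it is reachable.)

6

Start state of the DFA: {q0}.
{q0} --0--> {q2}  [new]
{q0} --1--> {q1,q3}  [new]
{q2} --0--> ∅  [new]
{q2} --1--> {q0,q1,q2}  [new]
{q1,q3} --0--> {q0,q1,q2,q3}  [new]
{q1,q3} --1--> {q0,q1,q2,q3}  [seen]
∅ --0--> ∅  [seen]
∅ --1--> ∅  [seen]
{q0,q1,q2} --0--> {q0,q1,q2,q3}  [seen]
{q0,q1,q2} --1--> {q0,q1,q2,q3}  [seen]
{q0,q1,q2,q3} --0--> {q0,q1,q2,q3}  [seen]
{q0,q1,q2,q3} --1--> {q0,q1,q2,q3}  [seen]
Reachable DFA states: {q0}, {q2}, {q1,q3}, ∅, {q0,q1,q2}, {q0,q1,q2,q3}.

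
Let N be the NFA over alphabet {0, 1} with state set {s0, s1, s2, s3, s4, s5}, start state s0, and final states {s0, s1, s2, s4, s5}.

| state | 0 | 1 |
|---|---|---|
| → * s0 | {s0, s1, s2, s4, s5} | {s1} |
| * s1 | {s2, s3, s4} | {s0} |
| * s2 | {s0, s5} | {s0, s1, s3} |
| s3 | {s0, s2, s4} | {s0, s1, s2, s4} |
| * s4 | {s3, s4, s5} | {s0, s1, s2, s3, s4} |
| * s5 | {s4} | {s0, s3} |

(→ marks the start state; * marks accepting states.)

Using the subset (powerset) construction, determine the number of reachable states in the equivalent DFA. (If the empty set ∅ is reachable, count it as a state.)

Start state of the DFA: {s0}.
{s0} --0--> {s0, s1, s2, s4, s5}  [new]
{s0} --1--> {s1}  [new]
{s0, s1, s2, s4, s5} --0--> {s0, s1, s2, s3, s4, s5}  [new]
{s0, s1, s2, s4, s5} --1--> {s0, s1, s2, s3, s4}  [new]
{s1} --0--> {s2, s3, s4}  [new]
{s1} --1--> {s0}  [seen]
{s0, s1, s2, s3, s4, s5} --0--> {s0, s1, s2, s3, s4, s5}  [seen]
{s0, s1, s2, s3, s4, s5} --1--> {s0, s1, s2, s3, s4}  [seen]
{s0, s1, s2, s3, s4} --0--> {s0, s1, s2, s3, s4, s5}  [seen]
{s0, s1, s2, s3, s4} --1--> {s0, s1, s2, s3, s4}  [seen]
{s2, s3, s4} --0--> {s0, s2, s3, s4, s5}  [new]
{s2, s3, s4} --1--> {s0, s1, s2, s3, s4}  [seen]
{s0, s2, s3, s4, s5} --0--> {s0, s1, s2, s3, s4, s5}  [seen]
{s0, s2, s3, s4, s5} --1--> {s0, s1, s2, s3, s4}  [seen]
Reachable DFA states: {s0}, {s0, s1, s2, s4, s5}, {s1}, {s0, s1, s2, s3, s4, s5}, {s0, s1, s2, s3, s4}, {s2, s3, s4}, {s0, s2, s3, s4, s5}.

7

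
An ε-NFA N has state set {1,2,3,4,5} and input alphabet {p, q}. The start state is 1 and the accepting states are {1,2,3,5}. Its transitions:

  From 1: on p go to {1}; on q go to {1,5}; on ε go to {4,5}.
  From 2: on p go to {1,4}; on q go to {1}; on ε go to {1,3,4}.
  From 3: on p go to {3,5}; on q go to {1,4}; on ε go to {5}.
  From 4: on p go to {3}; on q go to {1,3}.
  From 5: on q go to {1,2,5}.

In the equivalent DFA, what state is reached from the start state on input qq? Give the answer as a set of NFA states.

Start: {1,4,5}.
δ(1,q) = {1,5}; δ(4,q) = {1,3}; δ(5,q) = {1,2,5}.
Union: {1,2,3,5}.
ε-closure gives {1,2,3,4,5}.
After q: {1,2,3,4,5}.
δ(1,q) = {1,5}; δ(2,q) = {1}; δ(3,q) = {1,4}; δ(4,q) = {1,3}; δ(5,q) = {1,2,5}.
Union: {1,2,3,4,5}.
After q: {1,2,3,4,5}.

{1,2,3,4,5}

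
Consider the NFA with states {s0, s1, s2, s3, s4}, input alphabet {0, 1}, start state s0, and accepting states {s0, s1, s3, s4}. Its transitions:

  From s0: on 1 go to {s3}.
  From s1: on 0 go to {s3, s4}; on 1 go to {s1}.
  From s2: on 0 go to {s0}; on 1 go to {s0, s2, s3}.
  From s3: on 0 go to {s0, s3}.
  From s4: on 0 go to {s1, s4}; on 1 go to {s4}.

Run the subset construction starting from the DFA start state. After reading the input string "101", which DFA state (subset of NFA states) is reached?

Start: {s0}.
δ(s0,1) = {s3}.
Union: {s3}.
After 1: {s3}.
δ(s3,0) = {s0, s3}.
Union: {s0, s3}.
After 0: {s0, s3}.
δ(s0,1) = {s3}; δ(s3,1) = ∅.
Union: {s3}.
After 1: {s3}.

{s3}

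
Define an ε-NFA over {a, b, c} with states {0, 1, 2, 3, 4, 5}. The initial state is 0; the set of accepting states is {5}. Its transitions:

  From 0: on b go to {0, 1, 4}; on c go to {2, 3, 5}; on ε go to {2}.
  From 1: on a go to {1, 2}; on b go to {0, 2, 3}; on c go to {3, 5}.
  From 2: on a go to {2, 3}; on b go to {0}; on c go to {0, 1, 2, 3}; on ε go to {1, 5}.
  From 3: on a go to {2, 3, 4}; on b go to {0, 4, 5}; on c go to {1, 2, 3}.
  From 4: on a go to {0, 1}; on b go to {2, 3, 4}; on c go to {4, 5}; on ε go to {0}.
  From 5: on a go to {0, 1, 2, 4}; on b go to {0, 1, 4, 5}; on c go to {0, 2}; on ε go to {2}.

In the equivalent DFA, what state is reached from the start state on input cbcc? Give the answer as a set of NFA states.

{0, 1, 2, 3, 4, 5}

Start: {0, 1, 2, 5}.
δ(0,c) = {2, 3, 5}; δ(1,c) = {3, 5}; δ(2,c) = {0, 1, 2, 3}; δ(5,c) = {0, 2}.
Union: {0, 1, 2, 3, 5}.
After c: {0, 1, 2, 3, 5}.
δ(0,b) = {0, 1, 4}; δ(1,b) = {0, 2, 3}; δ(2,b) = {0}; δ(3,b) = {0, 4, 5}; δ(5,b) = {0, 1, 4, 5}.
Union: {0, 1, 2, 3, 4, 5}.
After b: {0, 1, 2, 3, 4, 5}.
δ(0,c) = {2, 3, 5}; δ(1,c) = {3, 5}; δ(2,c) = {0, 1, 2, 3}; δ(3,c) = {1, 2, 3}; δ(4,c) = {4, 5}; δ(5,c) = {0, 2}.
Union: {0, 1, 2, 3, 4, 5}.
After c: {0, 1, 2, 3, 4, 5}.
δ(0,c) = {2, 3, 5}; δ(1,c) = {3, 5}; δ(2,c) = {0, 1, 2, 3}; δ(3,c) = {1, 2, 3}; δ(4,c) = {4, 5}; δ(5,c) = {0, 2}.
Union: {0, 1, 2, 3, 4, 5}.
After c: {0, 1, 2, 3, 4, 5}.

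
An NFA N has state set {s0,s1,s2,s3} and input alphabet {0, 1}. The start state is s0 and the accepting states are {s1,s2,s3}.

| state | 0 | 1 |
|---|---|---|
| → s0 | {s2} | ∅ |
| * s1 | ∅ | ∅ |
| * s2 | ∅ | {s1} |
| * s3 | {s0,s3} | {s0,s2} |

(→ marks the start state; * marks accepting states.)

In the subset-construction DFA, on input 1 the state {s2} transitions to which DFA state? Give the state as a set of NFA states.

δ(s2,1) = {s1}.
Union: {s1}.

{s1}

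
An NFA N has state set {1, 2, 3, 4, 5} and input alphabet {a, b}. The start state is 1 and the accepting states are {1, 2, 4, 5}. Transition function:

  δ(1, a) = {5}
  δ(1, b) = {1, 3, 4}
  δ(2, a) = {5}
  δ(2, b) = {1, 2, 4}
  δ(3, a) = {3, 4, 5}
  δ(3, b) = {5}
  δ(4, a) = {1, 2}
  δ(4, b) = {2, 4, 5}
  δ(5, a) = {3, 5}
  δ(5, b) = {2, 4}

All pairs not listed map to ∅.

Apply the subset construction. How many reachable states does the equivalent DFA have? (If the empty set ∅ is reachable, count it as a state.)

12

Start state of the DFA: {1}.
{1} --a--> {5}  [new]
{1} --b--> {1, 3, 4}  [new]
{5} --a--> {3, 5}  [new]
{5} --b--> {2, 4}  [new]
{1, 3, 4} --a--> {1, 2, 3, 4, 5}  [new]
{1, 3, 4} --b--> {1, 2, 3, 4, 5}  [seen]
{3, 5} --a--> {3, 4, 5}  [new]
{3, 5} --b--> {2, 4, 5}  [new]
{2, 4} --a--> {1, 2, 5}  [new]
{2, 4} --b--> {1, 2, 4, 5}  [new]
{1, 2, 3, 4, 5} --a--> {1, 2, 3, 4, 5}  [seen]
{1, 2, 3, 4, 5} --b--> {1, 2, 3, 4, 5}  [seen]
{3, 4, 5} --a--> {1, 2, 3, 4, 5}  [seen]
{3, 4, 5} --b--> {2, 4, 5}  [seen]
{2, 4, 5} --a--> {1, 2, 3, 5}  [new]
{2, 4, 5} --b--> {1, 2, 4, 5}  [seen]
{1, 2, 5} --a--> {3, 5}  [seen]
{1, 2, 5} --b--> {1, 2, 3, 4}  [new]
{1, 2, 4, 5} --a--> {1, 2, 3, 5}  [seen]
{1, 2, 4, 5} --b--> {1, 2, 3, 4, 5}  [seen]
{1, 2, 3, 5} --a--> {3, 4, 5}  [seen]
{1, 2, 3, 5} --b--> {1, 2, 3, 4, 5}  [seen]
{1, 2, 3, 4} --a--> {1, 2, 3, 4, 5}  [seen]
{1, 2, 3, 4} --b--> {1, 2, 3, 4, 5}  [seen]
Reachable DFA states: {1}, {5}, {1, 3, 4}, {3, 5}, {2, 4}, {1, 2, 3, 4, 5}, {3, 4, 5}, {2, 4, 5}, {1, 2, 5}, {1, 2, 4, 5}, {1, 2, 3, 5}, {1, 2, 3, 4}.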